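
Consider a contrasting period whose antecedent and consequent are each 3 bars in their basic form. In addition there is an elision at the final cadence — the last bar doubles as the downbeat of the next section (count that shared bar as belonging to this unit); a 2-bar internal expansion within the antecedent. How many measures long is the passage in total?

Basic contrasting period: 3 + 3 = 6 bars.
6 (basic form) + 2 (internal expansion) = 8.
The elision shares a bar with the next section but does not change this unit's count.

8 measures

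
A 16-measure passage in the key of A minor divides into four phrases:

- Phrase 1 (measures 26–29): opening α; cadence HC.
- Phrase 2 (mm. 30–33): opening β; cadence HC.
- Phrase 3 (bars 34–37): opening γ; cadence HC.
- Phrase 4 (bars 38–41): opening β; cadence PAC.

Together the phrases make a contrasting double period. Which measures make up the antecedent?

measures 26–33

In a double period the first pair of phrases (ending half cadence) is the large antecedent and the second pair (ending perfect authentic cadence) is the large consequent; the antecedent is measures 26–33.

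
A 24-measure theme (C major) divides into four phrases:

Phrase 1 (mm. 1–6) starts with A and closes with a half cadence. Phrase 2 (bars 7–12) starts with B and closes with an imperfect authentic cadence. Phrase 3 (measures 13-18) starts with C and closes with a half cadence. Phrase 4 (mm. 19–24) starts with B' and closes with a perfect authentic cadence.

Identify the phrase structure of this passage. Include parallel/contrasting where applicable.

Four phrases in two halves: the first half (mm. 1-12) ends with an imperfect authentic cadence, the second (mm. 13–24) with a perfect authentic cadence — a large antecedent–consequent pair, i.e. a double period.
Phrase 3 begins with different material from phrase 1, making it contrasting.

contrasting double period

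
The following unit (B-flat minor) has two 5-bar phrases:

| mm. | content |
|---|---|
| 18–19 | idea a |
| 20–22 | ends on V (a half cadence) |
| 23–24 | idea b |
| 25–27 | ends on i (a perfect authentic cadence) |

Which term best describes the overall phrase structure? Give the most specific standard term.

contrasting period

Phrase 1 ends with a half cadence (weaker) and phrase 2 with a perfect authentic cadence (stronger): antecedent + consequent = a period.
The two phrases open with different material (a / b), so the period is contrasting.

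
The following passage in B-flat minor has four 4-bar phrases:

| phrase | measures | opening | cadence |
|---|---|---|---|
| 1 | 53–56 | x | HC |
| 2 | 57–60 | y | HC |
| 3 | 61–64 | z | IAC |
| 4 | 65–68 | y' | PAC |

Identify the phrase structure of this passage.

contrasting double period

Four phrases in two halves: the first half (measures 53–60) ends with a half cadence, the second (bars 61–68) with a perfect authentic cadence — a large antecedent–consequent pair, i.e. a double period.
Phrase 3 begins with different material from phrase 1, making it contrasting.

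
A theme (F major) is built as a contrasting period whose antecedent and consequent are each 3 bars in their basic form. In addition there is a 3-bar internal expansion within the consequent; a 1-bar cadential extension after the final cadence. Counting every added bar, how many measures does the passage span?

10 measures

Basic contrasting period: 3 + 3 = 6 bars.
6 (basic form) + 3 (internal expansion) + 1 (cadential extension) = 10.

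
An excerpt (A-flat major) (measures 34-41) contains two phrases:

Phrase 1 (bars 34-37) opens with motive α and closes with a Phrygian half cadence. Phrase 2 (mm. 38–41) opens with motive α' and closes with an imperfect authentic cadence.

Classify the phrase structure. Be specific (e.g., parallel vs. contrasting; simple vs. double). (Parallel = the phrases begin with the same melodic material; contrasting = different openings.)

Phrase 1 ends with a Phrygian half cadence (weaker) and phrase 2 with an imperfect authentic cadence (stronger): antecedent + consequent = a period.
The two phrases open with the same material (α / α'), so the period is parallel.

parallel period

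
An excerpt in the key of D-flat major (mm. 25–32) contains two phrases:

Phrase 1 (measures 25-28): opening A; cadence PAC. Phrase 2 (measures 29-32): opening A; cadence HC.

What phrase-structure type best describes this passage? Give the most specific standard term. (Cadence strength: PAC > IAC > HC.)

phrase group

The second phrase closes with a half cadence, which is not stronger than the first phrase's perfect authentic cadence; without a weak→strong cadential pair there is no antecedent–consequent relationship, so this is a phrase group rather than a period.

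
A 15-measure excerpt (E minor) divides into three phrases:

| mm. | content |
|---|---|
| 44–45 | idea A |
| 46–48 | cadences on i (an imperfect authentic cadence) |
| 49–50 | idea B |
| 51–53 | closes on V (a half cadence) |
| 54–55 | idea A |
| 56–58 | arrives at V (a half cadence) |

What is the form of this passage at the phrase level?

phrase group

The final phrase closes with a half cadence, which is not stronger than the preceding half cadence; the 3 phrases lack an overall antecedent–consequent design and so form a phrase group.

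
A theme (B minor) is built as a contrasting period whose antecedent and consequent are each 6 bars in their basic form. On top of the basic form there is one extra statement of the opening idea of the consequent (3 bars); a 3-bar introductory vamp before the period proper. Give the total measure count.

18 measures

Basic contrasting period: 6 + 6 = 12 bars.
12 (basic form) + 3 (extra statement) + 3 (introduction) = 18.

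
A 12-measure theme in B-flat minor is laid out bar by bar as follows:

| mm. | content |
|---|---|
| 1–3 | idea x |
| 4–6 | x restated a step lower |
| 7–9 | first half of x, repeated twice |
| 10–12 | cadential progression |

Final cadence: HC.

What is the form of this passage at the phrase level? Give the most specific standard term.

sentence

Basic idea (bars 1–3) + its repetition (mm. 4–6) form the presentation; fragmentation and cadence (mm. 7–12) form the continuation — the 12-bar whole is a sentence.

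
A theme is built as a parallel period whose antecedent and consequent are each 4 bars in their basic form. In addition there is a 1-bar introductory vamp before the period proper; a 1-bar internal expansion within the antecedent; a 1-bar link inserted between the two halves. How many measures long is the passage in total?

Basic parallel period: 4 + 4 = 8 bars.
8 (basic form) + 1 (introduction) + 1 (internal expansion) + 1 (link) = 11.

11 measures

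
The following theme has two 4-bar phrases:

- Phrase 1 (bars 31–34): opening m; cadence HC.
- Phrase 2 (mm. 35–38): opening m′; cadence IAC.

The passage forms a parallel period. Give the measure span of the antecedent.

measures 31–34

The antecedent is the phrase ending with the weaker cadence (half cadence, phrase 1) and the consequent the one ending more conclusively (imperfect authentic cadence, phrase 2); the antecedent is measures 31–34.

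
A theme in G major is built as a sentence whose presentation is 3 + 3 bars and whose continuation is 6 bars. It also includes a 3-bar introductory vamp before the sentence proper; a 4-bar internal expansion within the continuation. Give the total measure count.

Basic sentence: 3 + 3 + 6 = 12 bars.
12 (basic form) + 3 (introduction) + 4 (internal expansion) = 19.

19 measures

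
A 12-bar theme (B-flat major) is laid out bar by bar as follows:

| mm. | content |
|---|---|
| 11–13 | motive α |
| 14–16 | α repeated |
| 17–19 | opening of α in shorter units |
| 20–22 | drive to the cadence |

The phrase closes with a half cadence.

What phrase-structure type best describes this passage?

Basic idea (measures 11-13) + its repetition (mm. 14-16) form the presentation; fragmentation and cadence (bars 17–22) form the continuation — the 12-bar whole is a sentence.

sentence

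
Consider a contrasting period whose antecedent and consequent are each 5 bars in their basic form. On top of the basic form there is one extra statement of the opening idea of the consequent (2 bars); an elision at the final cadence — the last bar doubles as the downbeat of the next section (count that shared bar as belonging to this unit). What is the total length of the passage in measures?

Basic contrasting period: 5 + 5 = 10 bars.
10 (basic form) + 2 (extra statement) = 12.
The elision shares a bar with the next section but does not change this unit's count.

12 measures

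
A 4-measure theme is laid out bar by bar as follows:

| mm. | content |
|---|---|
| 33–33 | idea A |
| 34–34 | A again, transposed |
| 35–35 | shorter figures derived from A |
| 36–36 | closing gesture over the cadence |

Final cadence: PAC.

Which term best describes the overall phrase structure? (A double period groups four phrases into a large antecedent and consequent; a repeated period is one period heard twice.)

Basic idea (m. 33) + its repetition (m. 34) form the presentation; fragmentation and cadence (mm. 35-36) form the continuation — the 4-bar whole is a sentence.

sentence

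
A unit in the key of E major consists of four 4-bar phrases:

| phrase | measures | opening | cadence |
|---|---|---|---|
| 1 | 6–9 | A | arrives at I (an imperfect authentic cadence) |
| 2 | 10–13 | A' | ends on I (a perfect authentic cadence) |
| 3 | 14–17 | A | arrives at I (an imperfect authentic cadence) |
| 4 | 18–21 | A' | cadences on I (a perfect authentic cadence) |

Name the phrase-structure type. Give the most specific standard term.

repeated period

The cadence pattern IAC–PAC–IAC–PAC is weak–strong twice, and phrases 3–4 restate phrases 1–2: a period heard twice, not a double period (which would end weakly at phrase 2).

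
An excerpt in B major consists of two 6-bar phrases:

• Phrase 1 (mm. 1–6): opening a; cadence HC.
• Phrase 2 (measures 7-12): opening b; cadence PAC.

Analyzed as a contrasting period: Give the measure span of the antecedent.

measures 1–6

The antecedent is the phrase ending with the weaker cadence (half cadence, phrase 1) and the consequent the one ending more conclusively (perfect authentic cadence, phrase 2); the antecedent is mm. 1–6.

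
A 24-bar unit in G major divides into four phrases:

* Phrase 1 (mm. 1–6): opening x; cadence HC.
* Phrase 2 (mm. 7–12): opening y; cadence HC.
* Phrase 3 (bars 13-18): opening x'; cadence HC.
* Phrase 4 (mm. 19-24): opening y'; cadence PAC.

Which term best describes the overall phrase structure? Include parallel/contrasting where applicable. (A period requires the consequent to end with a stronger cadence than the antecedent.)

Four phrases in two halves: the first half (bars 1-12) ends with a half cadence, the second (bars 13–24) with a perfect authentic cadence — a large antecedent–consequent pair, i.e. a double period.
Phrase 3 begins with the same material as phrase 1, making it parallel.

parallel double period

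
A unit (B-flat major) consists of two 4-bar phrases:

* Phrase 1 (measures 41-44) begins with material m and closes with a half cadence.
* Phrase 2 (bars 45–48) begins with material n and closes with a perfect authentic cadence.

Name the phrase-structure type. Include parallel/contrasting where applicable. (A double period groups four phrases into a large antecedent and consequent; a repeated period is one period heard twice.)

contrasting period

Phrase 1 ends with a half cadence (weaker) and phrase 2 with a perfect authentic cadence (stronger): antecedent + consequent = a period.
The two phrases open with different material (m / n), so the period is contrasting.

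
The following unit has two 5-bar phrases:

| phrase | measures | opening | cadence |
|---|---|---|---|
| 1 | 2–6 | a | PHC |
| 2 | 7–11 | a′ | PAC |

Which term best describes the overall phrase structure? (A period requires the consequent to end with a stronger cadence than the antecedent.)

Phrase 1 ends with a Phrygian half cadence (weaker) and phrase 2 with a perfect authentic cadence (stronger): antecedent + consequent = a period.
The two phrases open with the same material (a / a′), so the period is parallel.

parallel period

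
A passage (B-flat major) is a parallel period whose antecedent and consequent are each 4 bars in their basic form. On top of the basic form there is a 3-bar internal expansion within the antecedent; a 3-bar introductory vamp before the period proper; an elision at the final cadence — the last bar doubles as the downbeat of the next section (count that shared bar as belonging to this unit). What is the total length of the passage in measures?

Basic parallel period: 4 + 4 = 8 bars.
8 (basic form) + 3 (internal expansion) + 3 (introduction) = 14.
The elision shares a bar with the next section but does not change this unit's count.

14 measures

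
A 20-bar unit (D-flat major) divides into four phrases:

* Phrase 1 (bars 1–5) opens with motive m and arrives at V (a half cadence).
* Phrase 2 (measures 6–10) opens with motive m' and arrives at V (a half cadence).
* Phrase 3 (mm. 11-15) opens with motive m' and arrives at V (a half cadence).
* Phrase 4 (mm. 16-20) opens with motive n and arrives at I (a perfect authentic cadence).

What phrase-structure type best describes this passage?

parallel double period

Four phrases in two halves: the first half (mm. 1–10) ends with a half cadence, the second (mm. 11-20) with a perfect authentic cadence — a large antecedent–consequent pair, i.e. a double period.
Phrase 3 begins with the same material as phrase 1, making it parallel.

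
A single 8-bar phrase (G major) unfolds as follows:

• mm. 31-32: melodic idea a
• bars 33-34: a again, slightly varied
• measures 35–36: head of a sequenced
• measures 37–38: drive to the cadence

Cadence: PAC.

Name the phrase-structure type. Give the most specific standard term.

Basic idea (bars 31–32) + its repetition (mm. 33–34) form the presentation; fragmentation and cadence (mm. 35–38) form the continuation — the 8-bar whole is a sentence.

sentence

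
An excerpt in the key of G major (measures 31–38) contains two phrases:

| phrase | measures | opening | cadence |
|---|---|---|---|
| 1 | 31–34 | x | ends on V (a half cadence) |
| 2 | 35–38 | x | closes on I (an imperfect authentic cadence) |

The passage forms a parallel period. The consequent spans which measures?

measures 35–38

The antecedent is the phrase ending with the weaker cadence (half cadence, phrase 1) and the consequent the one ending more conclusively (imperfect authentic cadence, phrase 2); the consequent is mm. 35-38.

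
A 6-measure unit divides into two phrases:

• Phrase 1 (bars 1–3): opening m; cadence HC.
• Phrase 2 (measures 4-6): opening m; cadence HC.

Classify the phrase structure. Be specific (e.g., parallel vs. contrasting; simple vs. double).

repeated phrase

Both phrases have the same opening (m) and the same cadence (half cadence): the second is a restatement, not a consequent, so this is a repeated phrase rather than a period.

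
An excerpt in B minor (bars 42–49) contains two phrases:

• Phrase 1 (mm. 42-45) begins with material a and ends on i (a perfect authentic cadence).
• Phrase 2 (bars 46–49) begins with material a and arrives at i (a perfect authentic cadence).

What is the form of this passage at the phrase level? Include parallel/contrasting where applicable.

Both phrases have the same opening (a) and the same cadence (perfect authentic cadence): the second is a restatement, not a consequent, so this is a repeated phrase rather than a period.

repeated phrase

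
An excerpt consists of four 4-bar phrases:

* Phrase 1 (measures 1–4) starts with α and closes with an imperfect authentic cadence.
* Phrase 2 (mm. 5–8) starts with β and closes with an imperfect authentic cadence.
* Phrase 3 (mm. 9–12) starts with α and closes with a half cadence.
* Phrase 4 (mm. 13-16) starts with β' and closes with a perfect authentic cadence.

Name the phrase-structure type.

Four phrases in two halves: the first half (bars 1-8) ends with an imperfect authentic cadence, the second (mm. 9-16) with a perfect authentic cadence — a large antecedent–consequent pair, i.e. a double period.
Phrase 3 begins with the same material as phrase 1, making it parallel.

parallel double period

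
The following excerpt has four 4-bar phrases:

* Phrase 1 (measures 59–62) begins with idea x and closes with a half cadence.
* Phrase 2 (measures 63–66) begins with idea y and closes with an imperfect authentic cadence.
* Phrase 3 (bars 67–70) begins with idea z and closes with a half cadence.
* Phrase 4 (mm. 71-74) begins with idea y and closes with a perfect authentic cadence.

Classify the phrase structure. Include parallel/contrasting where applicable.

contrasting double period

Four phrases in two halves: the first half (mm. 59–66) ends with an imperfect authentic cadence, the second (measures 67–74) with a perfect authentic cadence — a large antecedent–consequent pair, i.e. a double period.
Phrase 3 begins with different material from phrase 1, making it contrasting.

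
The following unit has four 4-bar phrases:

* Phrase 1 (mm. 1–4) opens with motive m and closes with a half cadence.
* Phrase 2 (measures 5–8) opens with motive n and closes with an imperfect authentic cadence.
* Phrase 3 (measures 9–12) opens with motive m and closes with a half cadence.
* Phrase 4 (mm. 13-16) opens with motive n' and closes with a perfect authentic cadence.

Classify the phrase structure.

Four phrases in two halves: the first half (mm. 1–8) ends with an imperfect authentic cadence, the second (mm. 9–16) with a perfect authentic cadence — a large antecedent–consequent pair, i.e. a double period.
Phrase 3 begins with the same material as phrase 1, making it parallel.

parallel double period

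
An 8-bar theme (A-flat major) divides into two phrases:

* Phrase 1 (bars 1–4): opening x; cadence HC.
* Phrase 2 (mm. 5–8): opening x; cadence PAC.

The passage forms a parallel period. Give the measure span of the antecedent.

The antecedent is the phrase ending with the weaker cadence (half cadence, phrase 1) and the consequent the one ending more conclusively (perfect authentic cadence, phrase 2); the antecedent is bars 1-4.

measures 1–4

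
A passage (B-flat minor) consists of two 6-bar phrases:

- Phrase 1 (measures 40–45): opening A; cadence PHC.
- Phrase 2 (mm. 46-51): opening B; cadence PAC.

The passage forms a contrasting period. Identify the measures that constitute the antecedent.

The antecedent is the phrase ending with the weaker cadence (Phrygian half cadence, phrase 1) and the consequent the one ending more conclusively (perfect authentic cadence, phrase 2); the antecedent is bars 40–45.

measures 40–45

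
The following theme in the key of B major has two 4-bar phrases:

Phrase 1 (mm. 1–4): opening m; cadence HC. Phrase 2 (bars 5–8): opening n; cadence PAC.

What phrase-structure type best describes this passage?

contrasting period

Phrase 1 ends with a half cadence (weaker) and phrase 2 with a perfect authentic cadence (stronger): antecedent + consequent = a period.
The two phrases open with different material (m / n), so the period is contrasting.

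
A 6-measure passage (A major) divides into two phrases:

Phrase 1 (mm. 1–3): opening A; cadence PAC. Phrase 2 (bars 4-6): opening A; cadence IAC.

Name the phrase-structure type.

phrase group

The second phrase closes with an imperfect authentic cadence, which is not stronger than the first phrase's perfect authentic cadence; without a weak→strong cadential pair there is no antecedent–consequent relationship, so this is a phrase group rather than a period.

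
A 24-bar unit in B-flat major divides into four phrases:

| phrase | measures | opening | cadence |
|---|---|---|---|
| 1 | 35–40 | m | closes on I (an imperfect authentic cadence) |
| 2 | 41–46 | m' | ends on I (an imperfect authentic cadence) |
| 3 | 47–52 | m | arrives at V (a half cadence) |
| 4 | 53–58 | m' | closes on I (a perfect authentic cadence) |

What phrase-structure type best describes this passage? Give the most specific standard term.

parallel double period

Four phrases in two halves: the first half (mm. 35–46) ends with an imperfect authentic cadence, the second (measures 47–58) with a perfect authentic cadence — a large antecedent–consequent pair, i.e. a double period.
Phrase 3 begins with the same material as phrase 1, making it parallel.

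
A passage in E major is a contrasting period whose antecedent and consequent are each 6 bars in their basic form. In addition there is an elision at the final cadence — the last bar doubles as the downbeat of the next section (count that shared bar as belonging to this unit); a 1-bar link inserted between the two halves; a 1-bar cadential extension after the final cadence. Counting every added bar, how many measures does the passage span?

Basic contrasting period: 6 + 6 = 12 bars.
12 (basic form) + 1 (link) + 1 (cadential extension) = 14.
The elision shares a bar with the next section but does not change this unit's count.

14 measures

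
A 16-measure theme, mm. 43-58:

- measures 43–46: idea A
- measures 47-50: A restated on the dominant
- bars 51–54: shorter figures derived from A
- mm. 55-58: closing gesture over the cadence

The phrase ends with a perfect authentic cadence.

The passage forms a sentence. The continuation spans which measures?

measures 51–58

After the presentation (mm. 43–50), the continuation covers the fragmentation through the cadence: bars 51-58.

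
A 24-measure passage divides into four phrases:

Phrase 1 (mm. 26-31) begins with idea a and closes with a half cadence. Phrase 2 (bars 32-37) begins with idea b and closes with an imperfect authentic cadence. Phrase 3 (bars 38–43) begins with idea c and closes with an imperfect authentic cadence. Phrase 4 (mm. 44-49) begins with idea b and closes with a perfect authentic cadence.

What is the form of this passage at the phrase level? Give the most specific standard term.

Four phrases in two halves: the first half (mm. 26–37) ends with an imperfect authentic cadence, the second (measures 38–49) with a perfect authentic cadence — a large antecedent–consequent pair, i.e. a double period.
Phrase 3 begins with different material from phrase 1, making it contrasting.

contrasting double period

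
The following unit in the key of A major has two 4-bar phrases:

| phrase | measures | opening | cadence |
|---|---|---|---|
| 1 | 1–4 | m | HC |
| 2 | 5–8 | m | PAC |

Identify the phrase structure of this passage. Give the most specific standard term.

parallel period

Phrase 1 ends with a half cadence (weaker) and phrase 2 with a perfect authentic cadence (stronger): antecedent + consequent = a period.
The two phrases open with the same material (m / m), so the period is parallel.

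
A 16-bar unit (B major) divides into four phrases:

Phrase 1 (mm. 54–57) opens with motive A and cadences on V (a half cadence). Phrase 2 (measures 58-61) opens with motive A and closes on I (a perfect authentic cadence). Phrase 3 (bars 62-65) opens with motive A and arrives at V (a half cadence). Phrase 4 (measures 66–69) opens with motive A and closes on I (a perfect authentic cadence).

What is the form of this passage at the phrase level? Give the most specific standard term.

repeated period

The cadence pattern HC–PAC–HC–PAC is weak–strong twice, and phrases 3–4 restate phrases 1–2: a period heard twice, not a double period (which would end weakly at phrase 2).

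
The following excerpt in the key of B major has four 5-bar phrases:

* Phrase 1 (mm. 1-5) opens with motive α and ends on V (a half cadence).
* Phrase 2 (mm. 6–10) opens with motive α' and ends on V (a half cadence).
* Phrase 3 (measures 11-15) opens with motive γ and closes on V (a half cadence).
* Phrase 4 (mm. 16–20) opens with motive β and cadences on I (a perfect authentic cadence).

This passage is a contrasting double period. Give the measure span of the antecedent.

measures 1–10

In a double period the four phrases pair into a large antecedent (phrases 1–2, ending half cadence) and a large consequent (phrases 3–4, ending perfect authentic cadence). The antecedent spans bars 1–10.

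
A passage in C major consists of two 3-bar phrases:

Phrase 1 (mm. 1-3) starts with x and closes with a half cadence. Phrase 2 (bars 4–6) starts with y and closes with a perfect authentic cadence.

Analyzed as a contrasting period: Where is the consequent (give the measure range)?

The antecedent is the phrase ending with the weaker cadence (half cadence, phrase 1) and the consequent the one ending more conclusively (perfect authentic cadence, phrase 2); the consequent is bars 4–6.

measures 4–6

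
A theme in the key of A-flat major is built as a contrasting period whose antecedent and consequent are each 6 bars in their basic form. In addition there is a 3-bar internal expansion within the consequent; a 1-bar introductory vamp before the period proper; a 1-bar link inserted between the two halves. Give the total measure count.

Basic contrasting period: 6 + 6 = 12 bars.
12 (basic form) + 3 (internal expansion) + 1 (introduction) + 1 (link) = 17.

17 measures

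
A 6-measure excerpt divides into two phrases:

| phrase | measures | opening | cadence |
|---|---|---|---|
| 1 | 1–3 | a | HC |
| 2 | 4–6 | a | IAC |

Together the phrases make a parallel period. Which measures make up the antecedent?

measures 1–3

The phrase ending with the weaker cadence (half cadence) is the antecedent; the one ending more conclusively (imperfect authentic cadence) is the consequent. The antecedent is measures 1–3.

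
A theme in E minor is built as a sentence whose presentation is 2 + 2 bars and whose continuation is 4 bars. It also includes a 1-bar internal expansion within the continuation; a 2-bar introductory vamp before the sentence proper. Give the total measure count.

11 measures

Basic sentence: 2 + 2 + 4 = 8 bars.
8 (basic form) + 1 (internal expansion) + 2 (introduction) = 11.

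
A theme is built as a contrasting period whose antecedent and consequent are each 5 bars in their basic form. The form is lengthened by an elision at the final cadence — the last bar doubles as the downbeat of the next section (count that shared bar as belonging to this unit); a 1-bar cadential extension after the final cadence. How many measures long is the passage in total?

11 measures

Basic contrasting period: 5 + 5 = 10 bars.
10 (basic form) + 1 (cadential extension) = 11.
The elision shares a bar with the next section but does not change this unit's count.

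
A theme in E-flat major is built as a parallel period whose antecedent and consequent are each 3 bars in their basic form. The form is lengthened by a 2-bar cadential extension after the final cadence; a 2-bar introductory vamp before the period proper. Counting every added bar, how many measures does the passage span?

10 measures

Basic parallel period: 3 + 3 = 6 bars.
6 (basic form) + 2 (cadential extension) + 2 (introduction) = 10.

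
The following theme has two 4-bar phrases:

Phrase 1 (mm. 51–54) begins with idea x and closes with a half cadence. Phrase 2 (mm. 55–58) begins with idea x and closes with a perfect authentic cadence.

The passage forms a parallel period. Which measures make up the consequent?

measures 55–58

The phrase ending with the weaker cadence (half cadence) is the antecedent; the one ending more conclusively (perfect authentic cadence) is the consequent. The consequent is measures 55–58.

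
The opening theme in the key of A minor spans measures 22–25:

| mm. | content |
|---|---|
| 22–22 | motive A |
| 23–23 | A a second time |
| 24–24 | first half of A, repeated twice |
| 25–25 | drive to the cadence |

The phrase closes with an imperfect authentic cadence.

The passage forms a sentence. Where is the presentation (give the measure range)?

The presentation of a sentence is the basic idea (m. 22) plus its repetition (m. 23); the presentation is therefore mm. 22–23.

measures 22–23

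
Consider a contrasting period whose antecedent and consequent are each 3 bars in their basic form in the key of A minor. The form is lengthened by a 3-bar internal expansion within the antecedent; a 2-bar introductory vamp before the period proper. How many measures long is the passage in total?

11 measures

Basic contrasting period: 3 + 3 = 6 bars.
6 (basic form) + 3 (internal expansion) + 2 (introduction) = 11.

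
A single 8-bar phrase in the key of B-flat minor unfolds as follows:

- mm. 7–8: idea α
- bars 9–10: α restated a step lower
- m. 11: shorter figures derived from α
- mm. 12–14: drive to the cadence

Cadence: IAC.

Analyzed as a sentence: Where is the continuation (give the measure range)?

After the presentation (mm. 7–10), the continuation covers the fragmentation through the cadence: mm. 11–14.

measures 11–14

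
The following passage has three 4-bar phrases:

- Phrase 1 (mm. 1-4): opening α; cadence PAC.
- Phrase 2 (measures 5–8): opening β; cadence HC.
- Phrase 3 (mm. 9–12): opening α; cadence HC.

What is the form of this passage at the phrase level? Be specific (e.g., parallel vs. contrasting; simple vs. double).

phrase group

The final phrase closes with a half cadence, which is not stronger than the preceding half cadence; the 3 phrases lack an overall antecedent–consequent design and so form a phrase group.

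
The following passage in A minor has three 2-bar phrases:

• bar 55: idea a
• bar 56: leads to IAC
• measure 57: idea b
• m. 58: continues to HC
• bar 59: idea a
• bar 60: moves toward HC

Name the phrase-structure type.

The final phrase closes with a half cadence, which is not stronger than the preceding half cadence; the 3 phrases lack an overall antecedent–consequent design and so form a phrase group.

phrase group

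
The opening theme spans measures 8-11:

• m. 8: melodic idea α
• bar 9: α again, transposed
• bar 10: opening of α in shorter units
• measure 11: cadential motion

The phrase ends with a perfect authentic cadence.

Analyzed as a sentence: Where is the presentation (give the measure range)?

measures 8–9

The presentation of a sentence is the basic idea (m. 8) plus its repetition (bar 9); the presentation is therefore bars 8-9.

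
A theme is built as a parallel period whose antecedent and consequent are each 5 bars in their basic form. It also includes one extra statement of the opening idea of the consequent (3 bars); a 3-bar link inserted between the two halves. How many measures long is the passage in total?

16 measures

Basic parallel period: 5 + 5 = 10 bars.
10 (basic form) + 3 (extra statement) + 3 (link) = 16.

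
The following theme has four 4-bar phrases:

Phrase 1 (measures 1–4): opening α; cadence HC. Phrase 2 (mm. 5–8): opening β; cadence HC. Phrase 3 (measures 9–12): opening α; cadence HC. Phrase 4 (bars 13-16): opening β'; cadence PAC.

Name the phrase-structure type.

Four phrases in two halves: the first half (mm. 1-8) ends with a half cadence, the second (mm. 9–16) with a perfect authentic cadence — a large antecedent–consequent pair, i.e. a double period.
Phrase 3 begins with the same material as phrase 1, making it parallel.

parallel double period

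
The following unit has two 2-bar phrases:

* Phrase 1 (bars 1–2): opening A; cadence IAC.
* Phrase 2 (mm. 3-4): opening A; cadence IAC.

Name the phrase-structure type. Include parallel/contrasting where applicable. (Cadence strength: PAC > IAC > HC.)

Both phrases have the same opening (A) and the same cadence (imperfect authentic cadence): the second is a restatement, not a consequent, so this is a repeated phrase rather than a period.

repeated phrase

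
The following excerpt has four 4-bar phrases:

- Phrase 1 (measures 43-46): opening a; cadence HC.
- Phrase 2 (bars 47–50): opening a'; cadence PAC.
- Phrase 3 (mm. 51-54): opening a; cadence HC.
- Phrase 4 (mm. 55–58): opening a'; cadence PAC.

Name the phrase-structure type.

The cadence pattern HC–PAC–HC–PAC is weak–strong twice, and phrases 3–4 restate phrases 1–2: a period heard twice, not a double period (which would end weakly at phrase 2).

repeated period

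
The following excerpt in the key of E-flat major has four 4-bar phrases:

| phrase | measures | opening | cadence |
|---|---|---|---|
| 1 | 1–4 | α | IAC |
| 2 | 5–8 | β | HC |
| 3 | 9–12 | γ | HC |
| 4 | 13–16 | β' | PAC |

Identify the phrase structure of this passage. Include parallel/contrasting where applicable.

Four phrases in two halves: the first half (mm. 1–8) ends with a half cadence, the second (measures 9-16) with a perfect authentic cadence — a large antecedent–consequent pair, i.e. a double period.
Phrase 3 begins with different material from phrase 1, making it contrasting.

contrasting double period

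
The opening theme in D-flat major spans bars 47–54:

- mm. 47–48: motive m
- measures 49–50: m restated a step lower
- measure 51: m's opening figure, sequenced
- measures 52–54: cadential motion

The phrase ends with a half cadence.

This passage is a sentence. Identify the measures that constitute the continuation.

After the presentation (bars 47–50), the continuation covers the fragmentation through the cadence: bars 51-54.

measures 51–54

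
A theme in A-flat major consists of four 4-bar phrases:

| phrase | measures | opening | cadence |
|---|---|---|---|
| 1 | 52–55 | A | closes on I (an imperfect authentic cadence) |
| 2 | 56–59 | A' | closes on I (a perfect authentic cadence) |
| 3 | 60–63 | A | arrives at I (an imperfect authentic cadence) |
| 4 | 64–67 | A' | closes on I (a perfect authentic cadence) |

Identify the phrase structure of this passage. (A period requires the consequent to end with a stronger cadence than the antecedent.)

The cadence pattern IAC–PAC–IAC–PAC is weak–strong twice, and phrases 3–4 restate phrases 1–2: a period heard twice, not a double period (which would end weakly at phrase 2).

repeated period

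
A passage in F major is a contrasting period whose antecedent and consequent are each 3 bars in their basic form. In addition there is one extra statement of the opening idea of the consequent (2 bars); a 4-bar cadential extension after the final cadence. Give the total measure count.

Basic contrasting period: 3 + 3 = 6 bars.
6 (basic form) + 2 (extra statement) + 4 (cadential extension) = 12.

12 measures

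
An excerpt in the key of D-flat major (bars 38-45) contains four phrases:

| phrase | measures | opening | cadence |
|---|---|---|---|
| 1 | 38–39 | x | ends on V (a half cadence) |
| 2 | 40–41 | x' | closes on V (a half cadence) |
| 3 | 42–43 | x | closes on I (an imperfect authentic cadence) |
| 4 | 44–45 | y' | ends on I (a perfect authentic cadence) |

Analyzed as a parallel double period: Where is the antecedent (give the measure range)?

measures 38–41

In a double period the four phrases pair into a large antecedent (phrases 1–2, ending half cadence) and a large consequent (phrases 3–4, ending perfect authentic cadence). The antecedent spans bars 38–41.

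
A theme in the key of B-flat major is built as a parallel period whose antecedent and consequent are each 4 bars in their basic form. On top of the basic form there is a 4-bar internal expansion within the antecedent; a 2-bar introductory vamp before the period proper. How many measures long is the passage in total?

Basic parallel period: 4 + 4 = 8 bars.
8 (basic form) + 4 (internal expansion) + 2 (introduction) = 14.

14 measures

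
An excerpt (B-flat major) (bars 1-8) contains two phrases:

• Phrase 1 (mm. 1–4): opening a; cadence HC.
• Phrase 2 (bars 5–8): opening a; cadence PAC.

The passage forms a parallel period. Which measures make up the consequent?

measures 5–8

The phrase ending with the weaker cadence (half cadence) is the antecedent; the one ending more conclusively (perfect authentic cadence) is the consequent. The consequent is measures 5–8.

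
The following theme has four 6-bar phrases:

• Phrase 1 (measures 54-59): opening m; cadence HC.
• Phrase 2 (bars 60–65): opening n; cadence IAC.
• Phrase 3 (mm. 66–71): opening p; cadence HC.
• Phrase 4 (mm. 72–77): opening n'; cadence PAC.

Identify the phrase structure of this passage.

Four phrases in two halves: the first half (measures 54–65) ends with an imperfect authentic cadence, the second (mm. 66-77) with a perfect authentic cadence — a large antecedent–consequent pair, i.e. a double period.
Phrase 3 begins with different material from phrase 1, making it contrasting.

contrasting double period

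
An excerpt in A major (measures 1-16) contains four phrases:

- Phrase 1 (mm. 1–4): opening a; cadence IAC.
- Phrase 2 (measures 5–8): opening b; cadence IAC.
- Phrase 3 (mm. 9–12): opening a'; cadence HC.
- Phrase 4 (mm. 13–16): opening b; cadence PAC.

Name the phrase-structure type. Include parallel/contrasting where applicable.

parallel double period

Four phrases in two halves: the first half (mm. 1–8) ends with an imperfect authentic cadence, the second (mm. 9-16) with a perfect authentic cadence — a large antecedent–consequent pair, i.e. a double period.
Phrase 3 begins with the same material as phrase 1, making it parallel.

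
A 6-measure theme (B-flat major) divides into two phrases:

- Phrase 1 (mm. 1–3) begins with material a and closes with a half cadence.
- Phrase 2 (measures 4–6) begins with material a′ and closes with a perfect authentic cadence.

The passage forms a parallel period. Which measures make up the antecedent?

The antecedent is the phrase ending with the weaker cadence (half cadence, phrase 1) and the consequent the one ending more conclusively (perfect authentic cadence, phrase 2); the antecedent is mm. 1–3.

measures 1–3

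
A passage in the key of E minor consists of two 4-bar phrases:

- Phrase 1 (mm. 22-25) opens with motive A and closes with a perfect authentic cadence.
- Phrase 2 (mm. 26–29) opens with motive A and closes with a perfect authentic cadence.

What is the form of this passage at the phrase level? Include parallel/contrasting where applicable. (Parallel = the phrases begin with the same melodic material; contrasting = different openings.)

repeated phrase

Both phrases have the same opening (A) and the same cadence (perfect authentic cadence): the second is a restatement, not a consequent, so this is a repeated phrase rather than a period.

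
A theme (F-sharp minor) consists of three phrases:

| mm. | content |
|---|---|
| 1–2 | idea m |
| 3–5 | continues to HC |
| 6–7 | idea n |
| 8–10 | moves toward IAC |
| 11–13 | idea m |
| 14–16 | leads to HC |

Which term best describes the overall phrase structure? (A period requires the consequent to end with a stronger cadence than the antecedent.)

phrase group

The final phrase closes with a half cadence, which is not stronger than the preceding imperfect authentic cadence; the 3 phrases lack an overall antecedent–consequent design and so form a phrase group.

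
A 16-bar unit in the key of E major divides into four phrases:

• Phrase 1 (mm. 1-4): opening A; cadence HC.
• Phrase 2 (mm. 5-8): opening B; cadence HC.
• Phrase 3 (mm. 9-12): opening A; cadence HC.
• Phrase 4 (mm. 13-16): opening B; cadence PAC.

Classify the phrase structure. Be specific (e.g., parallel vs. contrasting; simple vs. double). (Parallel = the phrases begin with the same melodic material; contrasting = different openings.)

Four phrases in two halves: the first half (mm. 1–8) ends with a half cadence, the second (measures 9-16) with a perfect authentic cadence — a large antecedent–consequent pair, i.e. a double period.
Phrase 3 begins with the same material as phrase 1, making it parallel.

parallel double period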